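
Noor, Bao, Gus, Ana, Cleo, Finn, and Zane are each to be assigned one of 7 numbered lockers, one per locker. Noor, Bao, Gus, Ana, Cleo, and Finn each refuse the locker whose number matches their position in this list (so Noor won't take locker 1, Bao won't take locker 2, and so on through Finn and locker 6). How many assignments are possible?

Let Aᵢ (for 1 ≤ i ≤ 6) be the placements that put person i in their forbidden locker. Any j of these fix j positions, leaving (7−j)! ways to fill the rest, and there are C(6,j) ways to pick which j.
By inclusion–exclusion, the number of valid placements is Σ_{j=0}^{6} (−1)^j C(6,j)·(7−j)!.
Computing: 5040 − 4320 + 1800 − 480 + 90 − 12 + 1 = 2119.

2119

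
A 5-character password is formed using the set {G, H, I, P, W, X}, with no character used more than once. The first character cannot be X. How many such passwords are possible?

The first character has 6−1 = 5 choices (anything except X).
The remaining 4 characters are filled from the other 5 symbols without repetition: 5 × 4 × 3 × 2 = 120.
Total: 5 × 120 = 600.

600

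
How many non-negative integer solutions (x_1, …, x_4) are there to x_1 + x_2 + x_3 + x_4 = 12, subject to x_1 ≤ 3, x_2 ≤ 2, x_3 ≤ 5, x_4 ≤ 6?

30

Ignoring the caps, the number of non-negative solutions to x_1+…+x_4 = 12 is C(15,3) = 455.
Subtract solutions that violate a single cap (substitute x_i' = x_i − (cap_i+1)): x_1 ≥ 4 gives C(11,3) = 165; x_2 ≥ 3 gives C(12,3) = 220; x_3 ≥ 6 gives C(9,3) = 84; x_4 ≥ 7 gives C(8,3) = 56. Together 525.
Add back pairs where two caps are both exceeded: 56 + 10 + 4 + 20 + 10 + 0 = 100.
By inclusion–exclusion the count is 455 − 525 + 100 = 30.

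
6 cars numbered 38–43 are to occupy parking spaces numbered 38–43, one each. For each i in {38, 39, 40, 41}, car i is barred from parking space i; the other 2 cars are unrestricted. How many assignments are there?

362

Let Aᵢ (for 38 ≤ i ≤ 41) be the placements that put car i in its forbidden parking space. Any j of these fix j positions, leaving (6−j)! ways to fill the rest, and there are C(4,j) ways to pick which j.
By inclusion–exclusion, the number of valid placements is Σ_{j=0}^{4} (−1)^j C(4,j)·(6−j)!.
Computing: 720 − 480 + 144 − 24 + 2 = 362.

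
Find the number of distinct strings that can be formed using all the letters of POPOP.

Letter multiplicities in POPOP: O×2, P×3.
So there are 5! / (3!·2!) = 10 distinguishable arrangements.

10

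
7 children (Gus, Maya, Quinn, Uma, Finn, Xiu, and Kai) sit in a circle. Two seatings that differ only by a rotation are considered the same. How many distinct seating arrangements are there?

Around a circle, 7 distinct people have 7!/7 = (6)! = 720 rotationally distinct seatings.

720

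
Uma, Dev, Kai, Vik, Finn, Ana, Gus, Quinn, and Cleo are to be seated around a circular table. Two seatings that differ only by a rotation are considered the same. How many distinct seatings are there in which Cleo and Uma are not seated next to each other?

All circular seatings of 9 people number (8)! = 40320.
Seatings with Cleo beside Uma: treat them as a block with 2 internal orders, giving 2 × (7)! = 10080.
Subtracting, 40320 − 10080 = 30240.

30240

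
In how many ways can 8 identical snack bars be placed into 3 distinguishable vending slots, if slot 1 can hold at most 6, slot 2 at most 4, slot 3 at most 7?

31

Ignoring the caps, the number of non-negative solutions to x_1+…+x_3 = 8 is C(10,2) = 45.
Subtract solutions that violate a single cap (substitute x_i' = x_i − (cap_i+1)): x_1 ≥ 7 gives C(3,2) = 3; x_2 ≥ 5 gives C(5,2) = 10; x_3 ≥ 8 gives C(2,2) = 1. Together 14.
No two caps can be exceeded simultaneously, so the pair terms are all 0.
By inclusion–exclusion the count is 45 − 14 + 0 = 31.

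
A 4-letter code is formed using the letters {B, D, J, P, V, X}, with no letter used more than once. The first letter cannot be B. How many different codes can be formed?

300

The first letter has 6−1 = 5 choices (anything except B).
The remaining 3 letters are filled from the other 5 symbols without repetition: 5 × 4 × 3 = 60.
Total: 5 × 60 = 300.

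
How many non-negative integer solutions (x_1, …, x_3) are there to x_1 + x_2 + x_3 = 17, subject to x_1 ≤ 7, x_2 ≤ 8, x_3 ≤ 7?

21

Without the upper bounds there are C(19,2) = 171 ways to split 17 among 3 variables.
Subtract solutions that violate a single cap (substitute x_i' = x_i − (cap_i+1)): x_1 ≥ 8 gives C(11,2) = 55; x_2 ≥ 9 gives C(10,2) = 45; x_3 ≥ 8 gives C(11,2) = 55. Together 155.
Add back pairs where two caps are both exceeded: 1 + 3 + 1 = 5.
By inclusion–exclusion the count is 171 − 155 + 5 = 21.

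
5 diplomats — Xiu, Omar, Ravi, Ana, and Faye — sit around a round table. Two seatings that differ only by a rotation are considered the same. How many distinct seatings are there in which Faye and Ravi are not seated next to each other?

Without the restriction there are (4)! = 24 seatings.
Seatings with Faye beside Ravi: treat them as a block with 2 internal orders, giving 2 × (3)! = 12.
Subtracting, 24 − 12 = 12.

12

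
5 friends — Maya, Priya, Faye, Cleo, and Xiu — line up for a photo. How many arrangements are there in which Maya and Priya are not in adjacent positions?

72

Of the 5! = 120 arrangements, those with Maya and Priya adjacent number 2 × 4! = 48 (treat the pair as a block with 2 internal orders).
Complementary counting: 120 − 48 = 72.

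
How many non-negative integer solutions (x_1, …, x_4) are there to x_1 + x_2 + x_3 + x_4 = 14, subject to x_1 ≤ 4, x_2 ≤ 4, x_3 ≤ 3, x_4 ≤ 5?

Without the upper bounds there are C(17,3) = 680 ways to split 14 among 4 variables.
Subtract solutions that violate a single cap (substitute x_i' = x_i − (cap_i+1)): x_1 ≥ 5 gives C(12,3) = 220; x_2 ≥ 5 gives C(12,3) = 220; x_3 ≥ 4 gives C(13,3) = 286; x_4 ≥ 6 gives C(11,3) = 165. Together 891.
Add back pairs where two caps are both exceeded: 35 + 56 + 20 + 56 + 20 + 35 = 222.
Subtract triples: 1 + 0 + 0 + 0 = 1.
By inclusion–exclusion the count is 680 − 891 + 222 − 1 = 10.

10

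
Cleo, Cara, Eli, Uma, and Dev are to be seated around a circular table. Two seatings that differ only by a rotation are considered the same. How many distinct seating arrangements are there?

24

Seat Cleo anywhere (absorbing the rotational symmetry), then permute the other 4: (4)! = 24.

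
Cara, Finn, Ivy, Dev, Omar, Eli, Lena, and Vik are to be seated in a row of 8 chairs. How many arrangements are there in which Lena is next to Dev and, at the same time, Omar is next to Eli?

Treat {Lena,Dev} as one block (2 orders) and {Omar,Eli} as another (2 orders).
That leaves 6 units to arrange: 2 × 2 × 6! = 4 × 720 = 2880.

2880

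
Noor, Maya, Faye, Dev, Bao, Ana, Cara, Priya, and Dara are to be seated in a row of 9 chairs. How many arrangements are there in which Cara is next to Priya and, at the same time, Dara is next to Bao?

Treat {Cara,Priya} as one block (2 orders) and {Dara,Bao} as another (2 orders).
That leaves 7 units to arrange: 2 × 2 × 7! = 4 × 5040 = 20160.

20160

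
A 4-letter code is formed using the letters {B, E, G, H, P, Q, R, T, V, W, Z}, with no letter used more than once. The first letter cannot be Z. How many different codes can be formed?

The first letter has 11−1 = 10 choices (anything except Z).
The remaining 3 letters are filled from the other 10 symbols without repetition: 10 × 9 × 8 = 720.
Total: 10 × 720 = 7200.

7200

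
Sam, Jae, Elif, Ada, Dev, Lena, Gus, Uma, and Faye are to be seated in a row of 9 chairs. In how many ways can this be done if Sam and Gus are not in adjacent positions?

282240

Of the 9! = 362880 arrangements, those with Sam and Gus adjacent number 2 × 8! = 80640 (treat the pair as a block with 2 internal orders).
So 362880 − 80640 = 282240 arrangements keep them apart.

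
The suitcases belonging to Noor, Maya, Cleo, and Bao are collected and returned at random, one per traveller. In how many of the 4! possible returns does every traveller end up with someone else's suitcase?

9

Let Aᵢ be the assignments in which traveller i gets their own suitcase. We want the size of the complement of A₁∪…∪A_4.
By inclusion–exclusion this is Σ_{j=0}^{4} (−1)^j C(4,j)·(4−j)!.
Computing: 24 − 24 + 12 − 4 + 1 = 9.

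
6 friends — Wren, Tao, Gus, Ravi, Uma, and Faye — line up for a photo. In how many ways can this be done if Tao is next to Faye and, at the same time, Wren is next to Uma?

96

Treat {Tao,Faye} as one block (2 orders) and {Wren,Uma} as another (2 orders).
That leaves 4 units to arrange: 2 × 2 × 4! = 4 × 24 = 96.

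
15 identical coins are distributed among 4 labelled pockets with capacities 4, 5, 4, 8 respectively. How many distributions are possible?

By stars and bars, unrestricted non-negative solutions to x_1+…+x_4 = 15 number C(15+3,3) = 816.
Subtract solutions that violate a single cap (substitute x_i' = x_i − (cap_i+1)): x_1 ≥ 5 gives C(13,3) = 286; x_2 ≥ 6 gives C(12,3) = 220; x_3 ≥ 5 gives C(13,3) = 286; x_4 ≥ 9 gives C(9,3) = 84. Together 876.
Add back pairs where two caps are both exceeded: 35 + 56 + 4 + 35 + 1 + 4 = 135.
By inclusion–exclusion the count is 816 − 876 + 135 = 75.

75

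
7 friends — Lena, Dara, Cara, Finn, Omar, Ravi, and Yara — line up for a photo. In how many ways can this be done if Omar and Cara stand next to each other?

Treat {Omar, Cara} as a single unit. There are 6 units to order, and the pair itself can be ordered 2 ways.
That gives 2 × 6! = 2 × 720 = 1440.

1440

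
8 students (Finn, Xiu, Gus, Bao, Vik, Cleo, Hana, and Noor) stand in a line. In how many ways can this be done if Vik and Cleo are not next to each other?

There are 8! = 40320 arrangements in all. If Vik and Cleo are adjacent, merging them into one block gives 2·(7)! = 10080 arrangements.
So 40320 − 10080 = 30240 arrangements keep them apart.

30240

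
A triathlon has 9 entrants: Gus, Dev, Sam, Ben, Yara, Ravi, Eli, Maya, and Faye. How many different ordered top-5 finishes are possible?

15120

This is an ordered selection of 5 from 9: P(9,5).
That gives 9 × 8 × 7 × 6 × 5 = 15120.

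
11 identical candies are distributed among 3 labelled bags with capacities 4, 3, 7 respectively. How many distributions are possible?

10

By stars and bars, unrestricted non-negative solutions to x_1+…+x_3 = 11 number C(11+2,2) = 78.
Subtract solutions that violate a single cap (substitute x_i' = x_i − (cap_i+1)): x_1 ≥ 5 gives C(8,2) = 28; x_2 ≥ 4 gives C(9,2) = 36; x_3 ≥ 8 gives C(5,2) = 10. Together 74.
Add back pairs where two caps are both exceeded: 6 + 0 + 0 = 6.
By inclusion–exclusion the count is 78 − 74 + 6 = 10.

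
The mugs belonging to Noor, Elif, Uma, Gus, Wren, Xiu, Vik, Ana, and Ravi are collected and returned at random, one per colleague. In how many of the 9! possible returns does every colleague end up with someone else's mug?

This is the derangement count D_9: permutations of 9 items with no fixed point.
By inclusion–exclusion this is Σ_{j=0}^{9} (−1)^j C(9,j)·(9−j)!.
Computing: 362880 − 362880 + 181440 − 60480 + 15120 − 3024 + 504 − 72 + 9 − 1 = 133496.

133496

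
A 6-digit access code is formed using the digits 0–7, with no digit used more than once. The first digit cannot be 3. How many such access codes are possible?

The first digit has 8−1 = 7 choices (anything except 3).
The remaining 5 digits are filled from the other 7 symbols without repetition: 7 × 6 × 5 × 4 × 3 = 2520.
Total: 7 × 2520 = 17640.

17640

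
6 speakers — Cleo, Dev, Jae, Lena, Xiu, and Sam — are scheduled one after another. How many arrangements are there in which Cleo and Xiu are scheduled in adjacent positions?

Glue Cleo and Xiu into one block (2 internal orders), leaving 5 units to arrange in a row.
That gives 2 × 5! = 2 × 120 = 240.

240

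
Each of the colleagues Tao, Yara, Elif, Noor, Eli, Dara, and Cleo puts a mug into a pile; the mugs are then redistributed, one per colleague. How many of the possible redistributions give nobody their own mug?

Count assignments avoiding every fixed point. For any j of the 7 colleagues fixed to their own mug, the other 7−j can be arranged in (7−j)! ways.
By inclusion–exclusion this is Σ_{j=0}^{7} (−1)^j C(7,j)·(7−j)!.
Computing: 5040 − 5040 + 2520 − 840 + 210 − 42 + 7 − 1 = 1854.

1854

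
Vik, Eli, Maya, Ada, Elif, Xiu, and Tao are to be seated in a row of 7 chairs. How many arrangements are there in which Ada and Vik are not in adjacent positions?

3600

Of the 7! = 5040 arrangements, those with Ada and Vik adjacent number 2 × 6! = 1440 (treat the pair as a block with 2 internal orders).
So 5040 − 1440 = 3600 arrangements keep them apart.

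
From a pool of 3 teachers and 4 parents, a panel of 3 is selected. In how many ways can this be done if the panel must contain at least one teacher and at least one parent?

30

Total 3-person selections from all 7: C(7,3) = 35.
Selections missing a whole group: no teachers → C(4,3) = 4; no parents → C(3,3) = 1.
Both groups omitted at once is impossible, so 35 − 5 = 30.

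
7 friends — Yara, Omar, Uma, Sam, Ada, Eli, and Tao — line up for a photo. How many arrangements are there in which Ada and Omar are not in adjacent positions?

3600

Of the 7! = 5040 arrangements, those with Ada and Omar adjacent number 2 × 6! = 1440 (treat the pair as a block with 2 internal orders).
Complementary counting: 5040 − 1440 = 3600.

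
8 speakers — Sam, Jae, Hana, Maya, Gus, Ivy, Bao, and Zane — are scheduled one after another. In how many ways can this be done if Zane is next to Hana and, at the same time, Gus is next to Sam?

Treat {Zane,Hana} as one block (2 orders) and {Gus,Sam} as another (2 orders).
That leaves 6 units to arrange: 2 × 2 × 6! = 4 × 720 = 2880.

2880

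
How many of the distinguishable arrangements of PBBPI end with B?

With the last slot taken by B, it remains to arrange the other 4 letters (PBPI).
Those 4 letters have P appearing twice, giving (4)!/(2!) = 12.

12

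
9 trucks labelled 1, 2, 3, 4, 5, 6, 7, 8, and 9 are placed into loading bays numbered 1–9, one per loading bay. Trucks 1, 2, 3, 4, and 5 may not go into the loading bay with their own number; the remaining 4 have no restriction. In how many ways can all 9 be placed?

205056

Let Aᵢ (for 1 ≤ i ≤ 5) be the placements that put truck i in its forbidden loading bay. Any j of these fix j positions, leaving (9−j)! ways to fill the rest, and there are C(5,j) ways to pick which j.
By inclusion–exclusion, the number of valid placements is Σ_{j=0}^{5} (−1)^j C(5,j)·(9−j)!.
Computing: 362880 − 201600 + 50400 − 7200 + 600 − 24 = 205056.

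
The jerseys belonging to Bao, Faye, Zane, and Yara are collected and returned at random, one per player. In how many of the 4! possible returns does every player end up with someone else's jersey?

Let Aᵢ be the assignments in which player i gets their old jersey. We want the size of the complement of A₁∪…∪A_4.
By inclusion–exclusion this is Σ_{j=0}^{4} (−1)^j C(4,j)·(4−j)!.
Computing: 24 − 24 + 12 − 4 + 1 = 9.

9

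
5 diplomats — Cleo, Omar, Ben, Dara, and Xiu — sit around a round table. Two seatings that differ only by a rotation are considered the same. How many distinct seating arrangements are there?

Seat Cleo anywhere (absorbing the rotational symmetry), then permute the other 4: (4)! = 24.

24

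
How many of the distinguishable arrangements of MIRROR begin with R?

60

With the first slot taken by R, it remains to arrange the other 5 letters (MIROR).
Those 5 letters have R appearing twice, giving (5)!/(2!) = 60.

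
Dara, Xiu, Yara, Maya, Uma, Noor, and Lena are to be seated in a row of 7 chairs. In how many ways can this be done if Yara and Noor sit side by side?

1440

Treat {Yara, Noor} as a single unit. There are 6 units to order, and the pair itself can be ordered 2 ways.
So the count is 2·(6)! = 1440.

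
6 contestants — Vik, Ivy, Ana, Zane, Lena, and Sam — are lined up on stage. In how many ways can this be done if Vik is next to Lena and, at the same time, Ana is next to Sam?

Treat {Vik,Lena} as one block (2 orders) and {Ana,Sam} as another (2 orders).
That leaves 4 units to arrange: 2 × 2 × 4! = 4 × 24 = 96.

96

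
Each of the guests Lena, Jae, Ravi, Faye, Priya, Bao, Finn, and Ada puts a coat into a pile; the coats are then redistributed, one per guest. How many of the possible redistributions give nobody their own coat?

14833

This is the derangement count D_8: permutations of 8 items with no fixed point.
By inclusion–exclusion this is Σ_{j=0}^{8} (−1)^j C(8,j)·(8−j)!.
Computing: 40320 − 40320 + 20160 − 6720 + 1680 − 336 + 56 − 8 + 1 = 14833.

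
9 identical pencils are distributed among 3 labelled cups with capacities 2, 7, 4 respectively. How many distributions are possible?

By stars and bars, unrestricted non-negative solutions to x_1+…+x_3 = 9 number C(9+2,2) = 55.
Subtract solutions that violate a single cap (substitute x_i' = x_i − (cap_i+1)): x_1 ≥ 3 gives C(8,2) = 28; x_2 ≥ 8 gives C(3,2) = 3; x_3 ≥ 5 gives C(6,2) = 15. Together 46.
Add back pairs where two caps are both exceeded: 0 + 3 + 0 = 3.
By inclusion–exclusion the count is 55 − 46 + 3 = 12.

12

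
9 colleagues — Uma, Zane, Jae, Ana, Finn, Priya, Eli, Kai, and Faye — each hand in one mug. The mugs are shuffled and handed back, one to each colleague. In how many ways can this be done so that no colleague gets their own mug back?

133496

This is the derangement count D_9: permutations of 9 items with no fixed point.
By inclusion–exclusion this is Σ_{j=0}^{9} (−1)^j C(9,j)·(9−j)!.
Computing: 362880 − 362880 + 181440 − 60480 + 15120 − 3024 + 504 − 72 + 9 − 1 = 133496.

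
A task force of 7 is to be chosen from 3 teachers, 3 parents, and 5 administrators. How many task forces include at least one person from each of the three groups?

With no constraint there are C(11,7) = 330 possible selections.
Selections missing a whole group: no teachers → C(8,7) = 8; no parents → C(8,7) = 8; no administrators → C(6,7) = 0.
Add back selections omitting two groups (i.e. drawn from a single group): C(3,7) + C(3,7) + C(5,7) = 0.
By inclusion–exclusion: 330 − 16 + 0 = 314.

314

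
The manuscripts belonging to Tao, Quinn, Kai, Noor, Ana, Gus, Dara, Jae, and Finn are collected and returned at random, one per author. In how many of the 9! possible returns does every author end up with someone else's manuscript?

133496

Let Aᵢ be the assignments in which author i gets their own manuscript. We want the size of the complement of A₁∪…∪A_9.
By inclusion–exclusion this is Σ_{j=0}^{9} (−1)^j C(9,j)·(9−j)!.
Computing: 362880 − 362880 + 181440 − 60480 + 15120 − 3024 + 504 − 72 + 9 − 1 = 133496.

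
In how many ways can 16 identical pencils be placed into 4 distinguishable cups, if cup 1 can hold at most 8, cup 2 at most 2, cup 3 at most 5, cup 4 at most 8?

Ignoring the caps, the number of non-negative solutions to x_1+…+x_4 = 16 is C(19,3) = 969.
Subtract solutions that violate a single cap (substitute x_i' = x_i − (cap_i+1)): x_1 ≥ 9 gives C(10,3) = 120; x_2 ≥ 3 gives C(16,3) = 560; x_3 ≥ 6 gives C(13,3) = 286; x_4 ≥ 9 gives C(10,3) = 120. Together 1086.
Add back pairs where two caps are both exceeded: 35 + 4 + 0 + 120 + 35 + 4 = 198.
By inclusion–exclusion the count is 969 − 1086 + 198 = 81.

81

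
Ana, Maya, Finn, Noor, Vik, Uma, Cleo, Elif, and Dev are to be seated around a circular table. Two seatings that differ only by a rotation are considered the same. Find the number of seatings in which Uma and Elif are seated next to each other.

10080

Treat {Uma, Elif} as one unit (2 internal orders) and seat the resulting 8 units around the table: (7)! circular arrangements.
So 2 × (7)! = 2 × 5040 = 10080.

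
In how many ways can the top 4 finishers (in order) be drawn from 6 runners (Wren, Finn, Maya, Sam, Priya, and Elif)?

There are 6 choices for 1st place, 5 for 2nd, and so on down to 3 for position 4.
That gives 6 × 5 × 4 × 3 = 360.

360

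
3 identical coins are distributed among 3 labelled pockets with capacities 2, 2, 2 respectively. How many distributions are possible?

By stars and bars, unrestricted non-negative solutions to x_1+…+x_3 = 3 number C(3+2,2) = 10.
Subtract solutions that violate a single cap (substitute x_i' = x_i − (cap_i+1)): x_1 ≥ 3 gives C(2,2) = 1; x_2 ≥ 3 gives C(2,2) = 1; x_3 ≥ 3 gives C(2,2) = 1. Together 3.
No two caps can be exceeded simultaneously, so the pair terms are all 0.
By inclusion–exclusion the count is 10 − 3 + 0 = 7.

7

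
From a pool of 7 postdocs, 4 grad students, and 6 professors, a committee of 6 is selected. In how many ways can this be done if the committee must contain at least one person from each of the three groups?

Unrestricted: C(17,6) = 12376 ways to pick any 6 of the 17.
Selections missing a whole group: no postdocs → C(10,6) = 210; no grad students → C(13,6) = 1716; no professors → C(11,6) = 462.
Add back selections omitting two groups (i.e. drawn from a single group): C(7,6) + C(4,6) + C(6,6) = 8.
By inclusion–exclusion: 12376 − 2388 + 8 = 9996.

9996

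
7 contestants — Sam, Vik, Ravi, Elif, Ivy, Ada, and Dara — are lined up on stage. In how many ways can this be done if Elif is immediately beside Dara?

Place the 5 others and the Elif-Dara pair as 6 objects in a line; the pair has 2 internal arrangements.
So the count is 2·(6)! = 1440.

1440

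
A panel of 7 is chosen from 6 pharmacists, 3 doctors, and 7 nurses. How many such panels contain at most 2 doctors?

Split by how many doctors are chosen (0 through 2).
Sum: C(3,0)·C(13,7) + C(3,1)·C(13,6) + C(3,2)·C(13,5) = 1716 + 5148 + 3861 = 10725.

10725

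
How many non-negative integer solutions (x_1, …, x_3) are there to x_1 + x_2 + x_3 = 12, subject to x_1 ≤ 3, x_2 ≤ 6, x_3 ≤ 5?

Without the upper bounds there are C(14,2) = 91 ways to split 12 among 3 variables.
Subtract solutions that violate a single cap (substitute x_i' = x_i − (cap_i+1)): x_1 ≥ 4 gives C(10,2) = 45; x_2 ≥ 7 gives C(7,2) = 21; x_3 ≥ 6 gives C(8,2) = 28. Together 94.
Add back pairs where two caps are both exceeded: 3 + 6 + 0 = 9.
By inclusion–exclusion the count is 91 − 94 + 9 = 6.

6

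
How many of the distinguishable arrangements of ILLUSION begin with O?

Fix O in the first position and arrange the remaining 7 letters.
Those 7 letters have I appearing twice and L appearing twice, giving (7)!/(2!·2!) = 1260.

1260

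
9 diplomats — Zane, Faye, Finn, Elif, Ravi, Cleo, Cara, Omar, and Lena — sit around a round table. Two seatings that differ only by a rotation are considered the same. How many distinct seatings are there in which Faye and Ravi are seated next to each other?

Glue Faye and Ravi into a block (2 internal orders). Seating 8 units around a circle gives (7)! arrangements.
So 2 × (7)! = 2 × 5040 = 10080.

10080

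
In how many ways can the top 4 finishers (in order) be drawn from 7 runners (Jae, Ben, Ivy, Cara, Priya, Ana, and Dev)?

There are 7 choices for 1st place, 6 for 2nd, and so on down to 4 for position 4.
That gives 7 × 6 × 5 × 4 = 840.

840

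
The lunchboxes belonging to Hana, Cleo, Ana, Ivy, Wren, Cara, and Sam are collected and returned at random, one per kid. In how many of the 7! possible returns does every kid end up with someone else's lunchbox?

1854

This is the derangement count D_7: permutations of 7 items with no fixed point.
By inclusion–exclusion this is Σ_{j=0}^{7} (−1)^j C(7,j)·(7−j)!.
Computing: 5040 − 5040 + 2520 − 840 + 210 − 42 + 7 − 1 = 1854.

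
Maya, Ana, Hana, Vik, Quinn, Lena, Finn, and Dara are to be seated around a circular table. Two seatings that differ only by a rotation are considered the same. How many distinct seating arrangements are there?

Fix one person's seat to break rotational symmetry; the remaining 7 people can be arranged in (7)! = 5040 ways.

5040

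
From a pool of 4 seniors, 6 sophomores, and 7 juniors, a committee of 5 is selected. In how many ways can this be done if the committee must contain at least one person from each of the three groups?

4214

Total 5-person selections from all 17: C(17,5) = 6188.
Subtract selections that omit an entire group: no seniors → C(13,5) = 1287; no sophomores → C(11,5) = 462; no juniors → C(10,5) = 252.
Add back selections omitting two groups (i.e. drawn from a single group): C(4,5) + C(6,5) + C(7,5) = 27.
By inclusion–exclusion: 6188 − 2001 + 27 = 4214.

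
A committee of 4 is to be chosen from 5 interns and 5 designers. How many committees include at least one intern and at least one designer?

200

With no constraint there are C(10,4) = 210 possible selections.
Selections missing a whole group: no interns → C(5,4) = 5; no designers → C(5,4) = 5.
Both groups omitted at once is impossible, so 210 − 10 = 200.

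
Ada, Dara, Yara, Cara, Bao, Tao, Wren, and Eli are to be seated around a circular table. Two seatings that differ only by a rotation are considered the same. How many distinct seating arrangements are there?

5040

Fix one person's seat to break rotational symmetry; the remaining 7 people can be arranged in (7)! = 5040 ways.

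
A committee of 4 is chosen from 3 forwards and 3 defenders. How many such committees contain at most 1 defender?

Split by how many defenders are chosen (0 through 1).
Sum: C(3,0)·C(3,4) + C(3,1)·C(3,3) = 0 + 3 = 3.

3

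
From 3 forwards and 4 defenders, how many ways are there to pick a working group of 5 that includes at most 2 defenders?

6

Split by how many defenders are chosen (0 through 2).
Sum: C(4,0)·C(3,5) + C(4,1)·C(3,4) + C(4,2)·C(3,3) = 0 + 0 + 6 = 6.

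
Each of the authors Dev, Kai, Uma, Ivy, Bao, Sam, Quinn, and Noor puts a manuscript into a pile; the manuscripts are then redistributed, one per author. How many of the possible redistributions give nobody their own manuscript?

Let Aᵢ be the assignments in which author i gets their own manuscript. We want the size of the complement of A₁∪…∪A_8.
By inclusion–exclusion this is Σ_{j=0}^{8} (−1)^j C(8,j)·(8−j)!.
Computing: 40320 − 40320 + 20160 − 6720 + 1680 − 336 + 56 − 8 + 1 = 14833.

14833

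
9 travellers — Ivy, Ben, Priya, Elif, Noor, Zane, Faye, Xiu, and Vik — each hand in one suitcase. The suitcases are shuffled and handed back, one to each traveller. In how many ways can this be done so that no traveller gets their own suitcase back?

Count assignments avoiding every fixed point. For any j of the 9 travellers fixed to their own suitcase, the other 9−j can be arranged in (9−j)! ways.
By inclusion–exclusion this is Σ_{j=0}^{9} (−1)^j C(9,j)·(9−j)!.
Computing: 362880 − 362880 + 181440 − 60480 + 15120 − 3024 + 504 − 72 + 9 − 1 = 133496.

133496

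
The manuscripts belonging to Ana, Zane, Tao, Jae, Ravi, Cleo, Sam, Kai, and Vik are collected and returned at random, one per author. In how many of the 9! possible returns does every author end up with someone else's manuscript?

This is the derangement count D_9: permutations of 9 items with no fixed point.
By inclusion–exclusion this is Σ_{j=0}^{9} (−1)^j C(9,j)·(9−j)!.
Computing: 362880 − 362880 + 181440 − 60480 + 15120 − 3024 + 504 − 72 + 9 − 1 = 133496.

133496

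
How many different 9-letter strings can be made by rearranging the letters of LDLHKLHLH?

The 9 letters of LDLHKLHLH have repeats: H appearing 3 times and L appearing 4 times.
The number of distinct arrangements is 9!/(4!·3!) = 362880/144 = 2520.

2520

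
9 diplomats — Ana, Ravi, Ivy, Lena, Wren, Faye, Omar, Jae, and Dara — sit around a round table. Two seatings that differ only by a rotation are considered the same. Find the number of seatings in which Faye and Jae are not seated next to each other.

All circular seatings of 9 people number (8)! = 40320.
Those with Faye next to Jae: fuse the pair into one unit and seat 8 units around a circle — 2·(7)! = 10080.
Subtracting, 40320 − 10080 = 30240.

30240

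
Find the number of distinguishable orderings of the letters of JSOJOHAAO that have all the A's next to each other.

Treat the 2 copies of A as a single block. The multiset to arrange is then {AA, H, J, J, O, O, O, S}, 8 items in all.
That gives (8)!/(3!·2!) = 3360 arrangements.

3360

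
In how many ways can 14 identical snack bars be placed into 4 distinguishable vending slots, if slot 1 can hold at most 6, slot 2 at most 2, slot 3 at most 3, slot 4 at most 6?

19

Without the upper bounds there are C(17,3) = 680 ways to split 14 among 4 vending slots.
Subtract solutions that violate a single cap (substitute x_i' = x_i − (cap_i+1)): x_1 ≥ 7 gives C(10,3) = 120; x_2 ≥ 3 gives C(14,3) = 364; x_3 ≥ 4 gives C(13,3) = 286; x_4 ≥ 7 gives C(10,3) = 120. Together 890.
Add back pairs where two caps are both exceeded: 35 + 20 + 1 + 120 + 35 + 20 = 231.
Subtract triples: 1 + 0 + 0 + 1 = 2.
By inclusion–exclusion the count is 680 − 890 + 231 − 2 = 19.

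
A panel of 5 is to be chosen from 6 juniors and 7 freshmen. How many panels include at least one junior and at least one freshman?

Unrestricted: C(13,5) = 1287 ways to pick any 5 of the 13.
Selections missing a whole group: no juniors → C(7,5) = 21; no freshmen → C(6,5) = 6.
Both groups omitted at once is impossible, so 1287 − 27 = 1260.

1260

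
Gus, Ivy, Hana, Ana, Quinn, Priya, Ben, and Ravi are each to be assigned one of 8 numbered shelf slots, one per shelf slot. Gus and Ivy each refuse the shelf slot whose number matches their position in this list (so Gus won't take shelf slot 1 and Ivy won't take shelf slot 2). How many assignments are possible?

Let Aᵢ (for i ∈ {1, 2}) be the placements that put person i in their forbidden shelf slot. Any j of these fix j positions, leaving (8−j)! ways to fill the rest, and there are C(2,j) ways to pick which j.
By inclusion–exclusion, the number of valid placements is Σ_{j=0}^{2} (−1)^j C(2,j)·(8−j)!.
Computing: 40320 − 10080 + 720 = 30960.

30960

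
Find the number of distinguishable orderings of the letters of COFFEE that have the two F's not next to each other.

Total arrangements of COFFEE: 6!/(2!·2!) = 180.
Arrangements with the F's together: treat FF as one letter, giving (5)!/(2!) = 60.
Hence 180 − 60 = 120.

120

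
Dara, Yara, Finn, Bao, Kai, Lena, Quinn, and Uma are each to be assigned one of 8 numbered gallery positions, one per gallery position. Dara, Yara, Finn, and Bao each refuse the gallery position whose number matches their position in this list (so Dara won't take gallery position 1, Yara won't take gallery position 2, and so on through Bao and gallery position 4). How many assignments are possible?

Let Aᵢ (for 1 ≤ i ≤ 4) be the placements that put person i in their forbidden gallery position. Any j of these fix j positions, leaving (8−j)! ways to fill the rest, and there are C(4,j) ways to pick which j.
By inclusion–exclusion, the number of valid placements is Σ_{j=0}^{4} (−1)^j C(4,j)·(8−j)!.
Computing: 40320 − 20160 + 4320 − 480 + 24 = 24024.

24024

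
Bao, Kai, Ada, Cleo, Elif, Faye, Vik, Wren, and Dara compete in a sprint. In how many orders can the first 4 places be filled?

3024

This is an ordered selection of 4 from 9: P(9,4).
That gives 9 × 8 × 7 × 6 = 3024.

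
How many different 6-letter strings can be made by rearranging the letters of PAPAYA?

PAPAYA has 6 letters with A appearing 3 times and P appearing twice.
The number of distinct arrangements is 6!/(3!·2!) = 720/12 = 60.

60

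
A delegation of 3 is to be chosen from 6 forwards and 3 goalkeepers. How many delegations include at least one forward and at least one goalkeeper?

63

Total 3-person selections from all 9: C(9,3) = 84.
Subtract selections that omit an entire group: no forwards → C(3,3) = 1; no goalkeepers → C(6,3) = 20.
Both groups omitted at once is impossible, so 84 − 21 = 63.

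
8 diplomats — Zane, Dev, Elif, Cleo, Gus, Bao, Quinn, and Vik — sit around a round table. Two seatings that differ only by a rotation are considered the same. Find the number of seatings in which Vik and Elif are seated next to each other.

1440

Glue Vik and Elif into a block (2 internal orders). Seating 7 units around a circle gives (6)! arrangements.
So 2 × (6)! = 2 × 720 = 1440.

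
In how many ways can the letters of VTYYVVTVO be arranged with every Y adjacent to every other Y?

840

Treat the 2 copies of Y as a single block. The multiset to arrange is then {YY, O, T, T, V, V, V, V}, 8 items in all.
That gives (8)!/(4!·2!) = 840 arrangements.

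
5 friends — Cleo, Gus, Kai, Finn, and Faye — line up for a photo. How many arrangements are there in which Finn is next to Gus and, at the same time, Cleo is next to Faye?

Treat {Finn,Gus} as one block (2 orders) and {Cleo,Faye} as another (2 orders).
That leaves 3 units to arrange: 2 × 2 × 3! = 4 × 6 = 24.

24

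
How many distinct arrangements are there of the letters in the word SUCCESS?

Letter multiplicities in SUCCESS: C×2, E×1, S×3, U×1.
Dividing 7! = 5040 by 3!·2! = 12 for the repeated letters gives 420.

420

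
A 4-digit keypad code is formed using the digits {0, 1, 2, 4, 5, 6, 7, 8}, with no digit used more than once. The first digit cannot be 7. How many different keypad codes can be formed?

The first digit has 8−1 = 7 choices (anything except 7).
The remaining 3 digits are filled from the other 7 symbols without repetition: 7 × 6 × 5 = 210.
Total: 7 × 210 = 1470.

1470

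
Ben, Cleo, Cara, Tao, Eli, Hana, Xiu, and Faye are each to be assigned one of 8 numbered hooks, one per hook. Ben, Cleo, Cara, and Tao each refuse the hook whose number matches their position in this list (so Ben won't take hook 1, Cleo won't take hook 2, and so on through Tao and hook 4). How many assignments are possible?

24024

Let Aᵢ (for 1 ≤ i ≤ 4) be the placements that put person i in their forbidden hook. Any j of these fix j positions, leaving (8−j)! ways to fill the rest, and there are C(4,j) ways to pick which j.
By inclusion–exclusion, the number of valid placements is Σ_{j=0}^{4} (−1)^j C(4,j)·(8−j)!.
Computing: 40320 − 20160 + 4320 − 480 + 24 = 24024.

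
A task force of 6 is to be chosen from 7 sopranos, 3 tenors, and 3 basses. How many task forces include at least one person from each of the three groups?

Unrestricted: C(13,6) = 1716 ways to pick any 6 of the 13.
Subtract selections that omit an entire group: no sopranos → C(6,6) = 1; no tenors → C(10,6) = 210; no basses → C(10,6) = 210.
Add back selections omitting two groups (i.e. drawn from a single group): C(7,6) + C(3,6) + C(3,6) = 7.
By inclusion–exclusion: 1716 − 421 + 7 = 1302.

1302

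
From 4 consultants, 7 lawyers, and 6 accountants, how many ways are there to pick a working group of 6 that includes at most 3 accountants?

Split by how many accountants are chosen (0 through 3).
Sum: C(6,0)·C(11,6) + C(6,1)·C(11,5) + C(6,2)·C(11,4) + C(6,3)·C(11,3) = 462 + 2772 + 4950 + 3300 = 11484.

11484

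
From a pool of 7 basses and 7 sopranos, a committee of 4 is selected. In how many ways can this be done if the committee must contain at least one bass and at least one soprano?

With no constraint there are C(14,4) = 1001 possible selections.
Subtract selections that omit an entire group: no basses → C(7,4) = 35; no sopranos → C(7,4) = 35.
Both groups omitted at once is impossible, so 1001 − 70 = 931.

931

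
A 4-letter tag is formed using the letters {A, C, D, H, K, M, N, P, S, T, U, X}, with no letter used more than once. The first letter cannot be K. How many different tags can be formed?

10890

The first letter has 12−1 = 11 choices (anything except K).
The remaining 3 letters are filled from the other 11 symbols without repetition: 11 × 10 × 9 = 990.
Total: 11 × 990 = 10890.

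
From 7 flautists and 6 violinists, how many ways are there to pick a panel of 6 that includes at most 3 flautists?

1058

Split by how many flautists are chosen (0 through 3).
Sum: C(7,0)·C(6,6) + C(7,1)·C(6,5) + C(7,2)·C(6,4) + C(7,3)·C(6,3) = 1 + 42 + 315 + 700 = 1058.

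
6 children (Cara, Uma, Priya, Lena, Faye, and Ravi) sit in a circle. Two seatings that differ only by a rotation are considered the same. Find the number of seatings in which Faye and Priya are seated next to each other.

48

Glue Faye and Priya into a block (2 internal orders). Seating 5 units around a circle gives (4)! arrangements.
So 2 × (4)! = 2 × 24 = 48.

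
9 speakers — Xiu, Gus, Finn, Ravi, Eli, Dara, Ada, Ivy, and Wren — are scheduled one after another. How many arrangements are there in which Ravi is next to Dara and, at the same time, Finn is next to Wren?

20160

Treat {Ravi,Dara} as one block (2 orders) and {Finn,Wren} as another (2 orders).
That leaves 7 units to arrange: 2 × 2 × 7! = 4 × 5040 = 20160.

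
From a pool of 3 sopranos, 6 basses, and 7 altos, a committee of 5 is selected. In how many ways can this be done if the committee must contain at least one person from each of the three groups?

2730

Total 5-person selections from all 16: C(16,5) = 4368.
Selections missing a whole group: no sopranos → C(13,5) = 1287; no basses → C(10,5) = 252; no altos → C(9,5) = 126.
Add back selections omitting two groups (i.e. drawn from a single group): C(3,5) + C(6,5) + C(7,5) = 27.
By inclusion–exclusion: 4368 − 1665 + 27 = 2730.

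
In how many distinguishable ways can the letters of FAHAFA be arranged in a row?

60

Letter multiplicities in FAHAFA: A×3, F×2, H×1.
Dividing 6! = 720 by 3!·2! = 12 for the repeated letters gives 60.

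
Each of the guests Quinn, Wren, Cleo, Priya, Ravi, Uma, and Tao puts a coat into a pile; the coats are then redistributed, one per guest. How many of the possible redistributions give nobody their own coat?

Count assignments avoiding every fixed point. For any j of the 7 guests fixed to their own coat, the other 7−j can be arranged in (7−j)! ways.
By inclusion–exclusion this is Σ_{j=0}^{7} (−1)^j C(7,j)·(7−j)!.
Computing: 5040 − 5040 + 2520 − 840 + 210 − 42 + 7 − 1 = 1854.

1854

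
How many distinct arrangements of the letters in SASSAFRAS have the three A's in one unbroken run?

210

Treat the 3 copies of A as a single block. The multiset to arrange is then {AAA, F, R, S, S, S, S}, 7 items in all.
That gives (7)!/(4!) = 210 arrangements.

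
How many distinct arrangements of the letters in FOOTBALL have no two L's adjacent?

Total arrangements of FOOTBALL: 8!/(2!·2!) = 10080.
Arrangements with the L's together: treat LL as one letter, giving (7)!/(2!) = 2520.
Subtracting, 10080 − 2520 = 7560 arrangements keep the L's apart.

7560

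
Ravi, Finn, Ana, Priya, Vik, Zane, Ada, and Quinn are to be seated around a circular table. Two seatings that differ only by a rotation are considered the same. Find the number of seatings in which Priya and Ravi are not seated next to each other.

3600

All circular seatings of 8 people number (7)! = 5040.
Seatings with Priya beside Ravi: treat them as a block with 2 internal orders, giving 2 × (6)! = 1440.
Subtracting, 5040 − 1440 = 3600.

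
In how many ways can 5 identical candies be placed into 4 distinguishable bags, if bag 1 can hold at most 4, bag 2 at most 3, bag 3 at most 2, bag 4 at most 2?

31

Ignoring the caps, the number of non-negative solutions to x_1+…+x_4 = 5 is C(8,3) = 56.
Subtract solutions that violate a single cap (substitute x_i' = x_i − (cap_i+1)): x_1 ≥ 5 gives C(3,3) = 1; x_2 ≥ 4 gives C(4,3) = 4; x_3 ≥ 3 gives C(5,3) = 10; x_4 ≥ 3 gives C(5,3) = 10. Together 25.
No two caps can be exceeded simultaneously, so the pair terms are all 0.
By inclusion–exclusion the count is 56 − 25 + 0 = 31.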